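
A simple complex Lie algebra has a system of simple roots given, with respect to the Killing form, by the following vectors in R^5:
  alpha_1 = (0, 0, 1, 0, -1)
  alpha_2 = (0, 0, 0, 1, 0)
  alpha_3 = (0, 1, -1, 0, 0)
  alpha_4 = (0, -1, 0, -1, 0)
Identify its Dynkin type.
Compute the Cartan integers a_ij = 2(alpha_i, alpha_j)/(alpha_j, alpha_j); the resulting 4x4 Cartan matrix is
[[2, 0, -1, 0], [0, 2, 0, -1], [-1, 0, 2, -1], [0, -2, -1, 2]].
The roots have two lengths (squared-length ratio 2:1); the short ones are alpha_{2}. The associated Dynkin diagram is a chain of 4 nodes with a double edge at one end; the terminal node there is the unique short simple root (B_4), so the type is B_4 (the algebra so(9)).

B_4 (so(9))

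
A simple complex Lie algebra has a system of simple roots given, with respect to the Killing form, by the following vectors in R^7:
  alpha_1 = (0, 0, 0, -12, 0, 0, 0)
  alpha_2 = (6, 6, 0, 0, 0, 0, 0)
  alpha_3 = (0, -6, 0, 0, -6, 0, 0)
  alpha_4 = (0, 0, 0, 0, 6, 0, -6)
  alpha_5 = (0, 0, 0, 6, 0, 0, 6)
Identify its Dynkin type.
Compute the Cartan integers a_ij = 2(alpha_i, alpha_j)/(alpha_j, alpha_j); the resulting 5x5 Cartan matrix is
[[2, 0, 0, 0, -2], [0, 2, -1, 0, 0], [0, -1, 2, -1, 0], [0, 0, -1, 2, -1], [-1, 0, 0, -1, 2]].
The roots have two lengths (squared-length ratio 2:1); the short ones are alpha_{2,3,4,5}. The associated Dynkin diagram is a chain of 5 nodes with a double edge at one end; the terminal node there is the unique long simple root (C_5), so the type is C_5 (the algebra sp(10)).

type C_5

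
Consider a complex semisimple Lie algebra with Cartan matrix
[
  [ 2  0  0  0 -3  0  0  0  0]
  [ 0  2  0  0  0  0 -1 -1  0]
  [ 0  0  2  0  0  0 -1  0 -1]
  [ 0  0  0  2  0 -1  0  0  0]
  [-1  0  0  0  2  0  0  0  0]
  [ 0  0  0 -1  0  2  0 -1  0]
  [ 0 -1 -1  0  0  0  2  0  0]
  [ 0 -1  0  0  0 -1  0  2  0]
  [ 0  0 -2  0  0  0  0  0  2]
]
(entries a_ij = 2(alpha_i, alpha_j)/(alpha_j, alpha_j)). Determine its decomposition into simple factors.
C_7 + G_2

The diagram associated to this matrix has two connected components: the simple roots {alpha_2, alpha_3, alpha_4, alpha_6, alpha_7, alpha_8, alpha_9} form a chain of 7 nodes with a double edge at one end; the terminal node there is the unique long simple root (C_7), and {alpha_1, alpha_5} form two nodes joined by a triple edge (G_2). A semisimple Lie algebra decomposes uniquely as the direct sum of simple ideals, one per connected component of its Dynkin diagram, so g ≅ C_7 ⊕ G_2 (dimension 105 + 14 = 119).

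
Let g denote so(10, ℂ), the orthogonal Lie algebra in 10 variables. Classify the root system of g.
D5

This is so(10) with 10 even, which has dimension 10(10-1)/2 = 45 and rank 10/2 = 5. In the classification of classical Lie algebras, the orthogonal algebra so(2n) in an even number of variables has type D_n; here n = 5, so the Dynkin diagram is a chain of 3 nodes with a fork of two nodes at one end (D_5). Hence the type is D_5.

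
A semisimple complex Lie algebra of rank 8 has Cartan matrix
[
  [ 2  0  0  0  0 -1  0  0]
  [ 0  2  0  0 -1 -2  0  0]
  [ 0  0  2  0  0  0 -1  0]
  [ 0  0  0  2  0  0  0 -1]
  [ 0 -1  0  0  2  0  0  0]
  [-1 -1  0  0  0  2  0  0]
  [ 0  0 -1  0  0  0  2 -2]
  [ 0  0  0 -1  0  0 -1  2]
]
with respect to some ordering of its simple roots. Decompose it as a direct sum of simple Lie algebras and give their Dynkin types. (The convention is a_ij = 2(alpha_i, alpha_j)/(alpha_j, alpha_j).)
The diagram associated to this matrix has two connected components: the simple roots {alpha_1, alpha_2, alpha_5, alpha_6} form a chain of 4 nodes with a double edge between the middle two (F_4), and {alpha_3, alpha_4, alpha_7, alpha_8} form a chain of 4 nodes with a double edge between the middle two (F_4). A semisimple Lie algebra decomposes uniquely as the direct sum of simple ideals, one per connected component of its Dynkin diagram, so g ≅ F_4 ⊕ F_4 (dimension 52 + 52 = 104).

type F_4 + type F_4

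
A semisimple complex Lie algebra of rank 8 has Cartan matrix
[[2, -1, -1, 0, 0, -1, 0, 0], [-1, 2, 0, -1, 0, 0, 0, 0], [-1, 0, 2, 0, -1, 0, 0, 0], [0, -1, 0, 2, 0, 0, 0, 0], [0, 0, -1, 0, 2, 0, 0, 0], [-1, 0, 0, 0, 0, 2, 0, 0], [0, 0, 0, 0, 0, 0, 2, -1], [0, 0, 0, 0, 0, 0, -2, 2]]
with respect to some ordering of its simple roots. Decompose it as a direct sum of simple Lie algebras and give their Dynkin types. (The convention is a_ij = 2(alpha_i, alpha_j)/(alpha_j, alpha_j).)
B2 ⊕ E6

The diagram associated to this matrix has two connected components: the simple roots {alpha_7, alpha_8} form a chain of 2 nodes with a double edge at one end; the terminal node there is the unique short simple root (B_2), and {alpha_1, alpha_2, alpha_3, alpha_4, alpha_5, alpha_6} form a chain of 5 nodes with one extra node attached to the third node from one end (E_6). A semisimple Lie algebra decomposes uniquely as the direct sum of simple ideals, one per connected component of its Dynkin diagram, so g ≅ B_2 ⊕ E_6 (dimension 10 + 78 = 88).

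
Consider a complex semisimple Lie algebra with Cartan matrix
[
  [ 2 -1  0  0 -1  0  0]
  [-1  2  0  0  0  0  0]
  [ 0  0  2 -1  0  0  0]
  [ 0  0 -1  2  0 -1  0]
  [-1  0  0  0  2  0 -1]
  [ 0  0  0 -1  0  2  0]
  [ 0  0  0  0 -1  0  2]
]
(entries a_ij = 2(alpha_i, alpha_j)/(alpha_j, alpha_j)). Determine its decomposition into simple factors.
A3 ⊕ A4

The diagram associated to this matrix has two connected components: the simple roots {alpha_3, alpha_4, alpha_6} form a chain of 3 nodes with single edges (A_3), and {alpha_1, alpha_2, alpha_5, alpha_7} form a chain of 4 nodes with single edges (A_4). A semisimple Lie algebra decomposes uniquely as the direct sum of simple ideals, one per connected component of its Dynkin diagram, so g ≅ A_3 ⊕ A_4 (dimension 15 + 24 = 39).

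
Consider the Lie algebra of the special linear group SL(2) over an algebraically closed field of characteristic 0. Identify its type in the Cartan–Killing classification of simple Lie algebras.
This is sl(2), which has dimension 2^2 - 1 = 3 and rank 2 - 1 = 1 (a Cartan subalgebra is the diagonal traceless matrices). In the classification of classical Lie algebras, the special linear algebra sl(n+1) has type A_n; here n = 1, so the Dynkin diagram is a chain of 1 nodes with single edges (A_1). Hence the type is A_1.

A_1 (sl(2))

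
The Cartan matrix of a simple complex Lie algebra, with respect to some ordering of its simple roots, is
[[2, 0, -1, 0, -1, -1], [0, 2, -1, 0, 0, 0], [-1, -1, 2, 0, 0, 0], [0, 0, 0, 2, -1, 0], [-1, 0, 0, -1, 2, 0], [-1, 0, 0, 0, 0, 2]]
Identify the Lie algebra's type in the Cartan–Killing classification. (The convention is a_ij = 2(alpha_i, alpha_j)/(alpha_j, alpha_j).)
The matrix has rank 6 with 2's on the diagonal. Reading the off-diagonal entries as Dynkin edges (a single edge where a_ij = a_ji = -1; a double or triple edge where a_ij * a_ji = 2 or 3), the diagram is a chain of 5 nodes with one extra node attached to the third node from one end (E_6). One simple-root ordering that puts it in standard form is (alpha_2, alpha_6, alpha_3, alpha_1, alpha_5, alpha_4). So the algebra is type E_6.

type E_6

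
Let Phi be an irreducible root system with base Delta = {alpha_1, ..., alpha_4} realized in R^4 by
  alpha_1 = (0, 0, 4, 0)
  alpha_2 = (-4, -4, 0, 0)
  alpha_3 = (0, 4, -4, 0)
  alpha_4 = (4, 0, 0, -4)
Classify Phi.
type B_4

Compute the Cartan integers a_ij = 2(alpha_i, alpha_j)/(alpha_j, alpha_j); the resulting 4x4 Cartan matrix is
[[2, 0, -1, 0], [0, 2, -1, -1], [-2, -1, 2, 0], [0, -1, 0, 2]].
The roots have two lengths (squared-length ratio 2:1); the short ones are alpha_{1}. The associated Dynkin diagram is a chain of 4 nodes with a double edge at one end; the terminal node there is the unique short simple root (B_4), so the type is B_4 (the algebra so(9)).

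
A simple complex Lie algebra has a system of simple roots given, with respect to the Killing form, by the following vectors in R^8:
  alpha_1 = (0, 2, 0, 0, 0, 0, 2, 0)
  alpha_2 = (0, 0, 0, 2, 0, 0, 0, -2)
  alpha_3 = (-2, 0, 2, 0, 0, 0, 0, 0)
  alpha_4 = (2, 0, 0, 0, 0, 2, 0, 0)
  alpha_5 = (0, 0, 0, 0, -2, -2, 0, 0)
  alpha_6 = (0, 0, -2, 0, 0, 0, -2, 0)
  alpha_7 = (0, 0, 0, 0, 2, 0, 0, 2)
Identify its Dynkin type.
type A_7

Compute the Cartan integers a_ij = 2(alpha_i, alpha_j)/(alpha_j, alpha_j); the resulting 7x7 Cartan matrix is
[[2, 0, 0, 0, 0, -1, 0], [0, 2, 0, 0, 0, 0, -1], [0, 0, 2, -1, 0, -1, 0], [0, 0, -1, 2, -1, 0, 0], [0, 0, 0, -1, 2, 0, -1], [-1, 0, -1, 0, 0, 2, 0], [0, -1, 0, 0, -1, 0, 2]].
All simple roots have the same length, so the diagram is simply laced. The associated Dynkin diagram is a chain of 7 nodes with single edges (A_7), so the type is A_7 (the algebra sl(8)).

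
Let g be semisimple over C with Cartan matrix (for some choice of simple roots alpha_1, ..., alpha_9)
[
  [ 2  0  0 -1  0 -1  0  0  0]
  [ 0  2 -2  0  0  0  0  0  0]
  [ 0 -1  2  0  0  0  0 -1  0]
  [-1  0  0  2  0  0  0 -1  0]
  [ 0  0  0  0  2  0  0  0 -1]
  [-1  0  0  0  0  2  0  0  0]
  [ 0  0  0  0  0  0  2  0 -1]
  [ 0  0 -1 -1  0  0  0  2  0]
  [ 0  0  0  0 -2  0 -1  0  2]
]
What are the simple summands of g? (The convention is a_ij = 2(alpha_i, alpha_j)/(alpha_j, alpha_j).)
type B_3 ⊕ type C_6

The diagram associated to this matrix has two connected components: the simple roots {alpha_5, alpha_7, alpha_9} form a chain of 3 nodes with a double edge at one end; the terminal node there is the unique short simple root (B_3), and {alpha_1, alpha_2, alpha_3, alpha_4, alpha_6, alpha_8} form a chain of 6 nodes with a double edge at one end; the terminal node there is the unique long simple root (C_6). A semisimple Lie algebra decomposes uniquely as the direct sum of simple ideals, one per connected component of its Dynkin diagram, so g ≅ B_3 ⊕ C_6 (dimension 21 + 78 = 99).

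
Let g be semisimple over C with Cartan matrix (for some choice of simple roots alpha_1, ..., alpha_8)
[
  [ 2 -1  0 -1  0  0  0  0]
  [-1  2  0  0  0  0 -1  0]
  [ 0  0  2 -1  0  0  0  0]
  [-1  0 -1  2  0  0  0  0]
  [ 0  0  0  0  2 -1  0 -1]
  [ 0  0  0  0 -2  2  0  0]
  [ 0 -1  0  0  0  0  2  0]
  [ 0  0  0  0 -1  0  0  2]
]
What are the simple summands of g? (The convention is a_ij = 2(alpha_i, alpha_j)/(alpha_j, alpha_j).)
The diagram associated to this matrix has two connected components: the simple roots {alpha_1, alpha_2, alpha_3, alpha_4, alpha_7} form a chain of 5 nodes with single edges (A_5), and {alpha_5, alpha_6, alpha_8} form a chain of 3 nodes with a double edge at one end; the terminal node there is the unique long simple root (C_3). A semisimple Lie algebra decomposes uniquely as the direct sum of simple ideals, one per connected component of its Dynkin diagram, so g ≅ A_5 ⊕ C_3 (dimension 35 + 21 = 56).

A_5 ⊕ C_3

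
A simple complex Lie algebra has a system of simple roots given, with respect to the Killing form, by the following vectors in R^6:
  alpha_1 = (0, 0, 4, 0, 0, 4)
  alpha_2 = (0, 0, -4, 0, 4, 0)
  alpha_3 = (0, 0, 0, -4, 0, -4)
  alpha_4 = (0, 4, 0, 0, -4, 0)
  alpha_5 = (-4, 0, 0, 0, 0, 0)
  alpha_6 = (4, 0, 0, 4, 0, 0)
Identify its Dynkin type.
type B_6

Compute the Cartan integers a_ij = 2(alpha_i, alpha_j)/(alpha_j, alpha_j); the resulting 6x6 Cartan matrix is
[[2, -1, -1, 0, 0, 0], [-1, 2, 0, -1, 0, 0], [-1, 0, 2, 0, 0, -1], [0, -1, 0, 2, 0, 0], [0, 0, 0, 0, 2, -1], [0, 0, -1, 0, -2, 2]].
The roots have two lengths (squared-length ratio 2:1); the short ones are alpha_{5}. The associated Dynkin diagram is a chain of 6 nodes with a double edge at one end; the terminal node there is the unique short simple root (B_6), so the type is B_6 (the algebra so(13)).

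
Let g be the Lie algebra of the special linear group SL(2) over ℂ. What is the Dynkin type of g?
A_1

This is sl(2), which has dimension 2^2 - 1 = 3 and rank 2 - 1 = 1 (a Cartan subalgebra is the diagonal traceless matrices). In the classification of classical Lie algebras, the special linear algebra sl(n+1) has type A_n; here n = 1, so the Dynkin diagram is a chain of 1 nodes with single edges (A_1). Hence the type is A_1.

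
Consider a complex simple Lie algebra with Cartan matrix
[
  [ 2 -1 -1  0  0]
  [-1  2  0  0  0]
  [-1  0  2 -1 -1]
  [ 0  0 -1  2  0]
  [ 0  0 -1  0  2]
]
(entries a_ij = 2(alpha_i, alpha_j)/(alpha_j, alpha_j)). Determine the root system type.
The matrix has rank 5 with 2's on the diagonal. Reading the off-diagonal entries as Dynkin edges (a single edge where a_ij = a_ji = -1; a double or triple edge where a_ij * a_ji = 2 or 3), the diagram is a chain of 3 nodes with a fork of two nodes at one end (D_5). One simple-root ordering that puts it in standard form is (alpha_2, alpha_1, alpha_3, alpha_4, alpha_5). So the algebra is type D_5, i.e. so(10).

type D_5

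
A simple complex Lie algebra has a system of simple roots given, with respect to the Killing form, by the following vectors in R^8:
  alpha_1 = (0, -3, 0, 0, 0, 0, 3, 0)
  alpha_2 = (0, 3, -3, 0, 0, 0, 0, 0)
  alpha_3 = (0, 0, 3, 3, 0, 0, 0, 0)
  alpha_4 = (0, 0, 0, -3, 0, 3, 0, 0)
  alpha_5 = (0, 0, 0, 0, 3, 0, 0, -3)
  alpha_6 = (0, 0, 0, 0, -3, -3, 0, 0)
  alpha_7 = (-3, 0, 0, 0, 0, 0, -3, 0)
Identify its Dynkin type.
A7

Compute the Cartan integers a_ij = 2(alpha_i, alpha_j)/(alpha_j, alpha_j); the resulting 7x7 Cartan matrix is
[[2, -1, 0, 0, 0, 0, -1], [-1, 2, -1, 0, 0, 0, 0], [0, -1, 2, -1, 0, 0, 0], [0, 0, -1, 2, 0, -1, 0], [0, 0, 0, 0, 2, -1, 0], [0, 0, 0, -1, -1, 2, 0], [-1, 0, 0, 0, 0, 0, 2]].
All simple roots have the same length, so the diagram is simply laced. The associated Dynkin diagram is a chain of 7 nodes with single edges (A_7), so the type is A_7 (the algebra sl(8)).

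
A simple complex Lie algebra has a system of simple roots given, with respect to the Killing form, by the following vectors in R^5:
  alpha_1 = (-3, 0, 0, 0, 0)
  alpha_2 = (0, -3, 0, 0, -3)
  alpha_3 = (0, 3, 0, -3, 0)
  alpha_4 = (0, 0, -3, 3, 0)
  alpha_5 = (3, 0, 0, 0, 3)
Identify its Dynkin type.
Compute the Cartan integers a_ij = 2(alpha_i, alpha_j)/(alpha_j, alpha_j); the resulting 5x5 Cartan matrix is
[[2, 0, 0, 0, -1], [0, 2, -1, 0, -1], [0, -1, 2, -1, 0], [0, 0, -1, 2, 0], [-2, -1, 0, 0, 2]].
The roots have two lengths (squared-length ratio 2:1); the short ones are alpha_{1}. The associated Dynkin diagram is a chain of 5 nodes with a double edge at one end; the terminal node there is the unique short simple root (B_5), so the type is B_5 (the algebra so(11)).

B_5 (so(11))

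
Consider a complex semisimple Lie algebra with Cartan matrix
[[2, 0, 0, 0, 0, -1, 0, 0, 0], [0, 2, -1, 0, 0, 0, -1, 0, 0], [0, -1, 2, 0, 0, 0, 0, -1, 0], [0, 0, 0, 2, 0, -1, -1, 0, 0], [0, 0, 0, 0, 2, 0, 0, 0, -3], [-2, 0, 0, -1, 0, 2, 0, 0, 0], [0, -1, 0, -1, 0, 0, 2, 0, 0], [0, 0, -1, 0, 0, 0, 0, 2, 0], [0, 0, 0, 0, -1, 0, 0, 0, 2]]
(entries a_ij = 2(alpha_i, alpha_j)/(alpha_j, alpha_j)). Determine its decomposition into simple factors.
The diagram associated to this matrix has two connected components: the simple roots {alpha_1, alpha_2, alpha_3, alpha_4, alpha_6, alpha_7, alpha_8} form a chain of 7 nodes with a double edge at one end; the terminal node there is the unique short simple root (B_7), and {alpha_5, alpha_9} form two nodes joined by a triple edge (G_2). A semisimple Lie algebra decomposes uniquely as the direct sum of simple ideals, one per connected component of its Dynkin diagram, so g ≅ B_7 ⊕ G_2 (dimension 105 + 14 = 119).

B_7 ⊕ G_2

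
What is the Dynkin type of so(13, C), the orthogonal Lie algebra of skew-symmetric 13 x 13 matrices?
type B_6

This is so(13) with 13 odd, which has dimension 13(13-1)/2 = 78 and rank (13-1)/2 = 6. In the classification of classical Lie algebras, the orthogonal algebra so(2n+1) in an odd number of variables has type B_n; here n = 6, so the Dynkin diagram is a chain of 6 nodes with a double edge at one end; the terminal node there is the unique short simple root (B_6). Hence the type is B_6.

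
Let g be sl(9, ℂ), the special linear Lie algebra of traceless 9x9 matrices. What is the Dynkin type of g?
A_8 (sl(9))

This is sl(9), which has dimension 9^2 - 1 = 80 and rank 9 - 1 = 8 (a Cartan subalgebra is the diagonal traceless matrices). In the classification of classical Lie algebras, the special linear algebra sl(n+1) has type A_n; here n = 8, so the Dynkin diagram is a chain of 8 nodes with single edges (A_8). Hence the type is A_8.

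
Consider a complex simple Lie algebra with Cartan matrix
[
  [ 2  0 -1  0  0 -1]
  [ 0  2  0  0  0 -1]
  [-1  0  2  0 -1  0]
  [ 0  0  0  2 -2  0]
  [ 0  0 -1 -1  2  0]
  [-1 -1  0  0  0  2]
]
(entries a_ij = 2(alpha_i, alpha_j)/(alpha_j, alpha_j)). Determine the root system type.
C6

The matrix has rank 6 with 2's on the diagonal. Reading the off-diagonal entries as Dynkin edges (a single edge where a_ij = a_ji = -1; a double or triple edge where a_ij * a_ji = 2 or 3), the diagram is a chain of 6 nodes with a double edge at one end; the terminal node there is the unique long simple root (C_6). One simple-root ordering that puts it in standard form is (alpha_2, alpha_6, alpha_1, alpha_3, alpha_5, alpha_4). So the algebra is type C_6, i.e. sp(12).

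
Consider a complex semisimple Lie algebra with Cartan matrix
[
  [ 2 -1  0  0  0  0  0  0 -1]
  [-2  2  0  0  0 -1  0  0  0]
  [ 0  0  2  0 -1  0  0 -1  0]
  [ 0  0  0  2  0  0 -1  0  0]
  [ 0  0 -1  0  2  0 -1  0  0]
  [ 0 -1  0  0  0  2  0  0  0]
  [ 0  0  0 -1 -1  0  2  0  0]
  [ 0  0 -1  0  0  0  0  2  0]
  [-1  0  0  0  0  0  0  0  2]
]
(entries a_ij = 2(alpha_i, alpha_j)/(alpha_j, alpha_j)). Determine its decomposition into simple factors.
A_5 (sl(6)) + F_4

The diagram associated to this matrix has two connected components: the simple roots {alpha_3, alpha_4, alpha_5, alpha_7, alpha_8} form a chain of 5 nodes with single edges (A_5), and {alpha_1, alpha_2, alpha_6, alpha_9} form a chain of 4 nodes with a double edge between the middle two (F_4). A semisimple Lie algebra decomposes uniquely as the direct sum of simple ideals, one per connected component of its Dynkin diagram, so g ≅ A_5 ⊕ F_4 (dimension 35 + 52 = 87).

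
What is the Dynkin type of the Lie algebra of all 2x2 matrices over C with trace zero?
This is sl(2), which has dimension 2^2 - 1 = 3 and rank 2 - 1 = 1 (a Cartan subalgebra is the diagonal traceless matrices). In the classification of classical Lie algebras, the special linear algebra sl(n+1) has type A_n; here n = 1, so the Dynkin diagram is a chain of 1 nodes with single edges (A_1). Hence the type is A_1.

type A_1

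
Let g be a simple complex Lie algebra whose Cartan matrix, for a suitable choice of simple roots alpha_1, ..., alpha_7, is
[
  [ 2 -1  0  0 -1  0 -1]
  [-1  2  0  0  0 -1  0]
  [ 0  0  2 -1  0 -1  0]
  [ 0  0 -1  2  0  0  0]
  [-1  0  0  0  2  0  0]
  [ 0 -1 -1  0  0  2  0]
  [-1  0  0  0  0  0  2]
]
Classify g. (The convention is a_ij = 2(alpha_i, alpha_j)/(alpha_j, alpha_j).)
The matrix has rank 7 with 2's on the diagonal. Reading the off-diagonal entries as Dynkin edges (a single edge where a_ij = a_ji = -1; a double or triple edge where a_ij * a_ji = 2 or 3), the diagram is a chain of 5 nodes with a fork of two nodes at one end (D_7). One simple-root ordering that puts it in standard form is (alpha_4, alpha_3, alpha_6, alpha_2, alpha_1, alpha_7, alpha_5). So the algebra is type D_7, i.e. so(14).

type D_7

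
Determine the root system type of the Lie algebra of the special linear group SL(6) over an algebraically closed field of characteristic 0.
This is sl(6), which has dimension 6^2 - 1 = 35 and rank 6 - 1 = 5 (a Cartan subalgebra is the diagonal traceless matrices). In the classification of classical Lie algebras, the special linear algebra sl(n+1) has type A_n; here n = 5, so the Dynkin diagram is a chain of 5 nodes with single edges (A_5). Hence the type is A_5.

A_5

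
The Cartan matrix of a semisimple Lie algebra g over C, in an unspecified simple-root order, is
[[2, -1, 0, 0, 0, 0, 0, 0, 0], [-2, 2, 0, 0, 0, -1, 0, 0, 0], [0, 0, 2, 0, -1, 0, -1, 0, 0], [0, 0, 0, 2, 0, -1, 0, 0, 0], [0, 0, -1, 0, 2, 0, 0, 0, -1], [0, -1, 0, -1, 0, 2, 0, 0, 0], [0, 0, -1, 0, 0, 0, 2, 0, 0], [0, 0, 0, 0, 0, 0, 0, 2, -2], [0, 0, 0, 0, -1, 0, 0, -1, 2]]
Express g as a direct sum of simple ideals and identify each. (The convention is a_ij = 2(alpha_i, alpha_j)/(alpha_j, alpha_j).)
type B_4 ⊕ type C_5

The diagram associated to this matrix has two connected components: the simple roots {alpha_1, alpha_2, alpha_4, alpha_6} form a chain of 4 nodes with a double edge at one end; the terminal node there is the unique short simple root (B_4), and {alpha_3, alpha_5, alpha_7, alpha_8, alpha_9} form a chain of 5 nodes with a double edge at one end; the terminal node there is the unique long simple root (C_5). A semisimple Lie algebra decomposes uniquely as the direct sum of simple ideals, one per connected component of its Dynkin diagram, so g ≅ B_4 ⊕ C_5 (dimension 36 + 55 = 91).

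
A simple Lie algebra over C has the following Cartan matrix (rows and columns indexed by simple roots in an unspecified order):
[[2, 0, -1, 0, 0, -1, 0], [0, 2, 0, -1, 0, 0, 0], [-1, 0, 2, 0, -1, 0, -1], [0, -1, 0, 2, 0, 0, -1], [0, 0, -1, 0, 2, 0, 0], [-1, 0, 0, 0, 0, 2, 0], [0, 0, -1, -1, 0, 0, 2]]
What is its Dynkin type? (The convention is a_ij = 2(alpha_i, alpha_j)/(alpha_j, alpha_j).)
E_7

The matrix has rank 7 with 2's on the diagonal. Reading the off-diagonal entries as Dynkin edges (a single edge where a_ij = a_ji = -1; a double or triple edge where a_ij * a_ji = 2 or 3), the diagram is a chain of 6 nodes with one extra node attached to the third node from one end (E_7). One simple-root ordering that puts it in standard form is (alpha_6, alpha_5, alpha_1, alpha_3, alpha_7, alpha_4, alpha_2). So the algebra is type E_7.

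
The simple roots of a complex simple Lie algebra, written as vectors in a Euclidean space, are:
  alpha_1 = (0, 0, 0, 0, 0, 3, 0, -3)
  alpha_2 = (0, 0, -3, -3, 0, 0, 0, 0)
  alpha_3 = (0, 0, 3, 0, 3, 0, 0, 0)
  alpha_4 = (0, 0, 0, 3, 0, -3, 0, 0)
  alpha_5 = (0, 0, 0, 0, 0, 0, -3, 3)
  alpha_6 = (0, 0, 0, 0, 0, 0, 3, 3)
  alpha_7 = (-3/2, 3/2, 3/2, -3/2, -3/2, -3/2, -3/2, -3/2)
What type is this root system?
type E_7

Compute the Cartan integers a_ij = 2(alpha_i, alpha_j)/(alpha_j, alpha_j); the resulting 7x7 Cartan matrix is
[[2, 0, 0, -1, -1, -1, 0], [0, 2, -1, -1, 0, 0, 0], [0, -1, 2, 0, 0, 0, 0], [-1, -1, 0, 2, 0, 0, 0], [-1, 0, 0, 0, 2, 0, 0], [-1, 0, 0, 0, 0, 2, -1], [0, 0, 0, 0, 0, -1, 2]].
All simple roots have the same length, so the diagram is simply laced. The associated Dynkin diagram is a chain of 6 nodes with one extra node attached to the third node from one end (E_7), so the type is E_7.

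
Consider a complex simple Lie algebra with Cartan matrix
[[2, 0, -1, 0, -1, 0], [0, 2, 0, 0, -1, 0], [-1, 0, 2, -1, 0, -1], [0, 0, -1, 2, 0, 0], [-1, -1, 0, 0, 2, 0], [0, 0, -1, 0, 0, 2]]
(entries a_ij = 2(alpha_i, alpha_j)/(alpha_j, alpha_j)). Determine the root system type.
The matrix has rank 6 with 2's on the diagonal. Reading the off-diagonal entries as Dynkin edges (a single edge where a_ij = a_ji = -1; a double or triple edge where a_ij * a_ji = 2 or 3), the diagram is a chain of 4 nodes with a fork of two nodes at one end (D_6). One simple-root ordering that puts it in standard form is (alpha_2, alpha_5, alpha_1, alpha_3, alpha_4, alpha_6). So the algebra is type D_6, i.e. so(12).

D6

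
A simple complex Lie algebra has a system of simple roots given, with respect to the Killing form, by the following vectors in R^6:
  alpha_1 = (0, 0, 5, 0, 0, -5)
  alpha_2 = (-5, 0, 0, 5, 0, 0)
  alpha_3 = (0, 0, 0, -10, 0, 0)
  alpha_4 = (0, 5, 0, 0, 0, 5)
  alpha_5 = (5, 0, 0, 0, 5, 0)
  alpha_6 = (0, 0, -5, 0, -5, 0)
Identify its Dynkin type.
type C_6

Compute the Cartan integers a_ij = 2(alpha_i, alpha_j)/(alpha_j, alpha_j); the resulting 6x6 Cartan matrix is
[[2, 0, 0, -1, 0, -1], [0, 2, -1, 0, -1, 0], [0, -2, 2, 0, 0, 0], [-1, 0, 0, 2, 0, 0], [0, -1, 0, 0, 2, -1], [-1, 0, 0, 0, -1, 2]].
The roots have two lengths (squared-length ratio 2:1); the short ones are alpha_{1,2,4,5,6}. The associated Dynkin diagram is a chain of 6 nodes with a double edge at one end; the terminal node there is the unique long simple root (C_6), so the type is C_6 (the algebra sp(12)).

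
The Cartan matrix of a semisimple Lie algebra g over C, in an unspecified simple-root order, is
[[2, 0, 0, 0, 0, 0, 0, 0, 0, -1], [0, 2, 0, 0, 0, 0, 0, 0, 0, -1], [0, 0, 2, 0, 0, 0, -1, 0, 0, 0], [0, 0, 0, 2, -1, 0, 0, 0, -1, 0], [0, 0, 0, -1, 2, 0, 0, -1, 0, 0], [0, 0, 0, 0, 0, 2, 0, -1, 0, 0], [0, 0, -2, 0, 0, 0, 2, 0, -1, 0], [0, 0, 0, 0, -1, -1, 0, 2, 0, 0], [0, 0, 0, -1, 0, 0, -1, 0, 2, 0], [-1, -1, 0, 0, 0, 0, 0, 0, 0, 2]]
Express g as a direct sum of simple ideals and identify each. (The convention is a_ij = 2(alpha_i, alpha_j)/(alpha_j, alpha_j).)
A3 + B7

The diagram associated to this matrix has two connected components: the simple roots {alpha_1, alpha_2, alpha_10} form a chain of 3 nodes with single edges (A_3), and {alpha_3, alpha_4, alpha_5, alpha_6, alpha_7, alpha_8, alpha_9} form a chain of 7 nodes with a double edge at one end; the terminal node there is the unique short simple root (B_7). A semisimple Lie algebra decomposes uniquely as the direct sum of simple ideals, one per connected component of its Dynkin diagram, so g ≅ A_3 ⊕ B_7 (dimension 15 + 105 = 120).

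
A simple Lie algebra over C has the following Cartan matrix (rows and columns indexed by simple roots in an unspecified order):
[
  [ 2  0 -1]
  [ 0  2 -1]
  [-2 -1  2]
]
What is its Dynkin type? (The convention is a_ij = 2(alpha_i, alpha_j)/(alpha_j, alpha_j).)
The matrix has rank 3 with 2's on the diagonal. Reading the off-diagonal entries as Dynkin edges (a single edge where a_ij = a_ji = -1; a double or triple edge where a_ij * a_ji = 2 or 3), the diagram is a chain of 3 nodes with a double edge at one end; the terminal node there is the unique short simple root (B_3). One simple-root ordering that puts it in standard form is (alpha_2, alpha_3, alpha_1). So the algebra is type B_3, i.e. so(7).

type B_3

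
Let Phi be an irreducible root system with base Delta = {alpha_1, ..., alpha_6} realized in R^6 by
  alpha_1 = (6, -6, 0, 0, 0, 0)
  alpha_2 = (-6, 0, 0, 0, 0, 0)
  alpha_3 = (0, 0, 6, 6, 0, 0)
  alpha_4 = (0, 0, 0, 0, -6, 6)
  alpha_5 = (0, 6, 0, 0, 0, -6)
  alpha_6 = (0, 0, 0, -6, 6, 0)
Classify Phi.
Compute the Cartan integers a_ij = 2(alpha_i, alpha_j)/(alpha_j, alpha_j); the resulting 6x6 Cartan matrix is
[[2, -2, 0, 0, -1, 0], [-1, 2, 0, 0, 0, 0], [0, 0, 2, 0, 0, -1], [0, 0, 0, 2, -1, -1], [-1, 0, 0, -1, 2, 0], [0, 0, -1, -1, 0, 2]].
The roots have two lengths (squared-length ratio 2:1); the short ones are alpha_{2}. The associated Dynkin diagram is a chain of 6 nodes with a double edge at one end; the terminal node there is the unique short simple root (B_6), so the type is B_6 (the algebra so(13)).

B_6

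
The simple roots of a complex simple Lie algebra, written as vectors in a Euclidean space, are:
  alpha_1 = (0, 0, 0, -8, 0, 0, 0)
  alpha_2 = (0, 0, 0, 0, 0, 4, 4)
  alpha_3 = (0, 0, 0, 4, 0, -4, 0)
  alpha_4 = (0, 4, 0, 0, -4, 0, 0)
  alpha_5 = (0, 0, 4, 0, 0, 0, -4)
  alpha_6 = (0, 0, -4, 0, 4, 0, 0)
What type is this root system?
Compute the Cartan integers a_ij = 2(alpha_i, alpha_j)/(alpha_j, alpha_j); the resulting 6x6 Cartan matrix is
[[2, 0, -2, 0, 0, 0], [0, 2, -1, 0, -1, 0], [-1, -1, 2, 0, 0, 0], [0, 0, 0, 2, 0, -1], [0, -1, 0, 0, 2, -1], [0, 0, 0, -1, -1, 2]].
The roots have two lengths (squared-length ratio 2:1); the short ones are alpha_{2,3,4,5,6}. The associated Dynkin diagram is a chain of 6 nodes with a double edge at one end; the terminal node there is the unique long simple root (C_6), so the type is C_6 (the algebra sp(12)).

C_6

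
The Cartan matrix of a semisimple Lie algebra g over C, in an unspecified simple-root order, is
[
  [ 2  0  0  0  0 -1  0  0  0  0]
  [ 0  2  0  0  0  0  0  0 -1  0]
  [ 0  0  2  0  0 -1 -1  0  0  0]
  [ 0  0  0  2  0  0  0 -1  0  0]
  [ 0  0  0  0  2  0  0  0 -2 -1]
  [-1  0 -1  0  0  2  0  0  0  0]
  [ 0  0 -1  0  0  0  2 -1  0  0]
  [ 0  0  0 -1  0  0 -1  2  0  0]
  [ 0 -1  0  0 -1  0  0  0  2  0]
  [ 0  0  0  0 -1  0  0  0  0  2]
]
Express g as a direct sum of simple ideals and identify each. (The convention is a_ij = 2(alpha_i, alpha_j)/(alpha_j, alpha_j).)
The diagram associated to this matrix has two connected components: the simple roots {alpha_1, alpha_3, alpha_4, alpha_6, alpha_7, alpha_8} form a chain of 6 nodes with single edges (A_6), and {alpha_2, alpha_5, alpha_9, alpha_10} form a chain of 4 nodes with a double edge between the middle two (F_4). A semisimple Lie algebra decomposes uniquely as the direct sum of simple ideals, one per connected component of its Dynkin diagram, so g ≅ A_6 ⊕ F_4 (dimension 48 + 52 = 100).

A_6 ⊕ F_4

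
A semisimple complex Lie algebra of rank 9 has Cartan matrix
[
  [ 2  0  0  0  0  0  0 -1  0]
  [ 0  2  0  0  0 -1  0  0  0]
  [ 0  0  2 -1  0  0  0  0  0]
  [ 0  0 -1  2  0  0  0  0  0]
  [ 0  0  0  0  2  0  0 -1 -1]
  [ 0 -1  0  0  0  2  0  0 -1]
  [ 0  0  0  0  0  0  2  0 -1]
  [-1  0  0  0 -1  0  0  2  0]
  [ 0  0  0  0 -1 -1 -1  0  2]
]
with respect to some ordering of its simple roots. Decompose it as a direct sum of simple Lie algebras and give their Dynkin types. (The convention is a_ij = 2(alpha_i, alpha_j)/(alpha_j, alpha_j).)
A2 + E7

The diagram associated to this matrix has two connected components: the simple roots {alpha_3, alpha_4} form a chain of 2 nodes with single edges (A_2), and {alpha_1, alpha_2, alpha_5, alpha_6, alpha_7, alpha_8, alpha_9} form a chain of 6 nodes with one extra node attached to the third node from one end (E_7). A semisimple Lie algebra decomposes uniquely as the direct sum of simple ideals, one per connected component of its Dynkin diagram, so g ≅ A_2 ⊕ E_7 (dimension 8 + 133 = 141).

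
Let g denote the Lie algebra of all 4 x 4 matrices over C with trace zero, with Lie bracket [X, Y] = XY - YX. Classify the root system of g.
This is sl(4), which has dimension 4^2 - 1 = 15 and rank 4 - 1 = 3 (a Cartan subalgebra is the diagonal traceless matrices). In the classification of classical Lie algebras, the special linear algebra sl(n+1) has type A_n; here n = 3, so the Dynkin diagram is a chain of 3 nodes with single edges (A_3). Hence the type is A_3.

A_3 (sl(4))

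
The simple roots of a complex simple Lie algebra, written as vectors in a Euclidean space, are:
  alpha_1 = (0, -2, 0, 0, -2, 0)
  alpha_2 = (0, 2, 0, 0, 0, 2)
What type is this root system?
type A_2

Compute the Cartan integers a_ij = 2(alpha_i, alpha_j)/(alpha_j, alpha_j); the resulting 2x2 Cartan matrix is
[[2, -1], [-1, 2]].
All simple roots have the same length, so the diagram is simply laced. The associated Dynkin diagram is a chain of 2 nodes with single edges (A_2), so the type is A_2 (the algebra sl(3)).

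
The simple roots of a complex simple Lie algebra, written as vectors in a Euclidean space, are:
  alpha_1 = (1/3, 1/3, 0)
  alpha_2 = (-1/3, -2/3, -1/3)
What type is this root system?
Compute the Cartan integers a_ij = 2(alpha_i, alpha_j)/(alpha_j, alpha_j); the resulting 2x2 Cartan matrix is
[[2, -1], [-3, 2]].
The roots have two lengths (squared-length ratio 3:1); the short ones are alpha_{1}. The associated Dynkin diagram is two nodes joined by a triple edge (G_2), so the type is G_2.

G2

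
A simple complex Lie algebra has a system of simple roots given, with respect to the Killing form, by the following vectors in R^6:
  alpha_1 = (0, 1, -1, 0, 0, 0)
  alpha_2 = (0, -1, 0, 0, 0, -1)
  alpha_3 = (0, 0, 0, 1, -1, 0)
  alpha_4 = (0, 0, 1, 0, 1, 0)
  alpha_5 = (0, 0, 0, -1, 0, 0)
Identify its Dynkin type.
Compute the Cartan integers a_ij = 2(alpha_i, alpha_j)/(alpha_j, alpha_j); the resulting 5x5 Cartan matrix is
[[2, -1, 0, -1, 0], [-1, 2, 0, 0, 0], [0, 0, 2, -1, -2], [-1, 0, -1, 2, 0], [0, 0, -1, 0, 2]].
The roots have two lengths (squared-length ratio 2:1); the short ones are alpha_{5}. The associated Dynkin diagram is a chain of 5 nodes with a double edge at one end; the terminal node there is the unique short simple root (B_5), so the type is B_5 (the algebra so(11)).

type B_5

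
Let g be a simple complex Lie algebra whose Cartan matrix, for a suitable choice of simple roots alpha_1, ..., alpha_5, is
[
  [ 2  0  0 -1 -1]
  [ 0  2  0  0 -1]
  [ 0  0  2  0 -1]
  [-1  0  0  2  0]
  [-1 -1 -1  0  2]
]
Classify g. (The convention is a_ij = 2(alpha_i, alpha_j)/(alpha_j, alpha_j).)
The matrix has rank 5 with 2's on the diagonal. Reading the off-diagonal entries as Dynkin edges (a single edge where a_ij = a_ji = -1; a double or triple edge where a_ij * a_ji = 2 or 3), the diagram is a chain of 3 nodes with a fork of two nodes at one end (D_5). One simple-root ordering that puts it in standard form is (alpha_4, alpha_1, alpha_5, alpha_3, alpha_2). So the algebra is type D_5, i.e. so(10).

D5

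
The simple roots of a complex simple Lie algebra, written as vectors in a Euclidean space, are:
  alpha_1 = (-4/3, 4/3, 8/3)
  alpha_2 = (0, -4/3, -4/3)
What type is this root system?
Compute the Cartan integers a_ij = 2(alpha_i, alpha_j)/(alpha_j, alpha_j); the resulting 2x2 Cartan matrix is
[[2, -3], [-1, 2]].
The roots have two lengths (squared-length ratio 3:1); the short ones are alpha_{2}. The associated Dynkin diagram is two nodes joined by a triple edge (G_2), so the type is G_2.

G_2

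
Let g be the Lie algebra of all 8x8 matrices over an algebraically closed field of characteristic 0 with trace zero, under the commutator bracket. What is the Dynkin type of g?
This is sl(8), which has dimension 8^2 - 1 = 63 and rank 8 - 1 = 7 (a Cartan subalgebra is the diagonal traceless matrices). In the classification of classical Lie algebras, the special linear algebra sl(n+1) has type A_n; here n = 7, so the Dynkin diagram is a chain of 7 nodes with single edges (A_7). Hence the type is A_7.

A_7 (sl(8))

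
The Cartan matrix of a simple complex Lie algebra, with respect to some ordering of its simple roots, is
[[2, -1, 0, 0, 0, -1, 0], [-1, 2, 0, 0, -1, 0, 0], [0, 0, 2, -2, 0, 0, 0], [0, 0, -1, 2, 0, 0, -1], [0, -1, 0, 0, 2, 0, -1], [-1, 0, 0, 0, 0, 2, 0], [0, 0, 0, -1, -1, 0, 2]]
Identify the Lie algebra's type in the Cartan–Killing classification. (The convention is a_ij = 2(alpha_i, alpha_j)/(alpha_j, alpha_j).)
The matrix has rank 7 with 2's on the diagonal. Reading the off-diagonal entries as Dynkin edges (a single edge where a_ij = a_ji = -1; a double or triple edge where a_ij * a_ji = 2 or 3), the diagram is a chain of 7 nodes with a double edge at one end; the terminal node there is the unique long simple root (C_7). One simple-root ordering that puts it in standard form is (alpha_6, alpha_1, alpha_2, alpha_5, alpha_7, alpha_4, alpha_3). So the algebra is type C_7, i.e. sp(14).

C7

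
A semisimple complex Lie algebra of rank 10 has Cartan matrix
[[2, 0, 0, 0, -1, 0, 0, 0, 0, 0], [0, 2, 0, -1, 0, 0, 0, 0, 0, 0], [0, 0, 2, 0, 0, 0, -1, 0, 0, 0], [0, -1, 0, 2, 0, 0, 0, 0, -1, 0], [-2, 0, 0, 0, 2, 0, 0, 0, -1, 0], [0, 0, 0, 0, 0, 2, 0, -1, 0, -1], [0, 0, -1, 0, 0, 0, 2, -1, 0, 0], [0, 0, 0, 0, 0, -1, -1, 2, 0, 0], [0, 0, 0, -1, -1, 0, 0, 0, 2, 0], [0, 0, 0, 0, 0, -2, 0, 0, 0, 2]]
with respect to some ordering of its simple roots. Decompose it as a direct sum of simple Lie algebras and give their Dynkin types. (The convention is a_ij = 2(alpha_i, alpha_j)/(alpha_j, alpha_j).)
The diagram associated to this matrix has two connected components: the simple roots {alpha_1, alpha_2, alpha_4, alpha_5, alpha_9} form a chain of 5 nodes with a double edge at one end; the terminal node there is the unique short simple root (B_5), and {alpha_3, alpha_6, alpha_7, alpha_8, alpha_10} form a chain of 5 nodes with a double edge at one end; the terminal node there is the unique long simple root (C_5). A semisimple Lie algebra decomposes uniquely as the direct sum of simple ideals, one per connected component of its Dynkin diagram, so g ≅ B_5 ⊕ C_5 (dimension 55 + 55 = 110).

B_5 ⊕ C_5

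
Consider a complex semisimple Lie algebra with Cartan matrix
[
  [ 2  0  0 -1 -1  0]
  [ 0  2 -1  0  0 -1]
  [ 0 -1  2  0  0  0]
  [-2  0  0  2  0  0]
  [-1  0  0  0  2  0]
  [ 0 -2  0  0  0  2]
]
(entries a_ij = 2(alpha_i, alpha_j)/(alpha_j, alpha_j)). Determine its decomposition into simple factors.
The diagram associated to this matrix has two connected components: the simple roots {alpha_2, alpha_3, alpha_6} form a chain of 3 nodes with a double edge at one end; the terminal node there is the unique long simple root (C_3), and {alpha_1, alpha_4, alpha_5} form a chain of 3 nodes with a double edge at one end; the terminal node there is the unique long simple root (C_3). A semisimple Lie algebra decomposes uniquely as the direct sum of simple ideals, one per connected component of its Dynkin diagram, so g ≅ C_3 ⊕ C_3 (dimension 21 + 21 = 42).

type C_3 ⊕ type C_3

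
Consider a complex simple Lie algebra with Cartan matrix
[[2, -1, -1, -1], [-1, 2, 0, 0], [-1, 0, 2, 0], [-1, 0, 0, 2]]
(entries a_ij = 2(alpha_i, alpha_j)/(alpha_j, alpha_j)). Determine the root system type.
The matrix has rank 4 with 2's on the diagonal. Reading the off-diagonal entries as Dynkin edges (a single edge where a_ij = a_ji = -1; a double or triple edge where a_ij * a_ji = 2 or 3), the diagram is a chain of 2 nodes with a fork of two nodes at one end (D_4). One simple-root ordering that puts it in standard form is (alpha_4, alpha_1, alpha_2, alpha_3). So the algebra is type D_4, i.e. so(8).

D_4 (so(8))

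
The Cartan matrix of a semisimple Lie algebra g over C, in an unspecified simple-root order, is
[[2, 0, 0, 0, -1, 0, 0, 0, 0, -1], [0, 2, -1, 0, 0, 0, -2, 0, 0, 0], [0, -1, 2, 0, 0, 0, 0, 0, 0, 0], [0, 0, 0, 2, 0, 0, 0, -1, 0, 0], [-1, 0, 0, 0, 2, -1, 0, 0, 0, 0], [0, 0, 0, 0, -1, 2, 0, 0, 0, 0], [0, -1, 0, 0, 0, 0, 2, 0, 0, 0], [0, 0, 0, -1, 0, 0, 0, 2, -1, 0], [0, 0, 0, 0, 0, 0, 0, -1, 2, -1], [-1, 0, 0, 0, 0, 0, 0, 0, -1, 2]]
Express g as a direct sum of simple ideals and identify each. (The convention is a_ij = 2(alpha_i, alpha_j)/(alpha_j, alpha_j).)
The diagram associated to this matrix has two connected components: the simple roots {alpha_1, alpha_4, alpha_5, alpha_6, alpha_8, alpha_9, alpha_10} form a chain of 7 nodes with single edges (A_7), and {alpha_2, alpha_3, alpha_7} form a chain of 3 nodes with a double edge at one end; the terminal node there is the unique short simple root (B_3). A semisimple Lie algebra decomposes uniquely as the direct sum of simple ideals, one per connected component of its Dynkin diagram, so g ≅ A_7 ⊕ B_3 (dimension 63 + 21 = 84).

type A_7 + type B_3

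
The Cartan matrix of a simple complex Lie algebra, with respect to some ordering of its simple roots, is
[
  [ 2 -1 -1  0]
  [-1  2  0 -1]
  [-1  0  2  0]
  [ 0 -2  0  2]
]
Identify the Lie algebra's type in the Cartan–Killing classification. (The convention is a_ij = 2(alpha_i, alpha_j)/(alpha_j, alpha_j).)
C_4

The matrix has rank 4 with 2's on the diagonal. Reading the off-diagonal entries as Dynkin edges (a single edge where a_ij = a_ji = -1; a double or triple edge where a_ij * a_ji = 2 or 3), the diagram is a chain of 4 nodes with a double edge at one end; the terminal node there is the unique long simple root (C_4). One simple-root ordering that puts it in standard form is (alpha_3, alpha_1, alpha_2, alpha_4). So the algebra is type C_4, i.e. sp(8).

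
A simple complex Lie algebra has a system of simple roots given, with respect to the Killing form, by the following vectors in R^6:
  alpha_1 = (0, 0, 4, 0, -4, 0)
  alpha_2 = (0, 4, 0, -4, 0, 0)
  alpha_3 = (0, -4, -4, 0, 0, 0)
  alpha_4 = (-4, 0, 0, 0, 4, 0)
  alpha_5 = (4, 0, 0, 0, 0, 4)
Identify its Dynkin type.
Compute the Cartan integers a_ij = 2(alpha_i, alpha_j)/(alpha_j, alpha_j); the resulting 5x5 Cartan matrix is
[[2, 0, -1, -1, 0], [0, 2, -1, 0, 0], [-1, -1, 2, 0, 0], [-1, 0, 0, 2, -1], [0, 0, 0, -1, 2]].
All simple roots have the same length, so the diagram is simply laced. The associated Dynkin diagram is a chain of 5 nodes with single edges (A_5), so the type is A_5 (the algebra sl(6)).

type A_5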